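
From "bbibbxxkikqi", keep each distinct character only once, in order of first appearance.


Input: 'bbibbxxkikqi'
Operation: keep first occurrence of each character
Scan: s[0]='b' new -> keep; s[1]='b' seen -> skip; s[2]='i' new -> keep; s[3]='b' seen -> skip; s[4]='b' seen -> skip; s[5]='x' new -> keep; s[6]='x' seen -> skip; s[7]='k' new -> keep; s[8]='i' seen -> skip; s[9]='k' seen -> skip; s[10]='q' new -> keep; s[11]='i' seen -> skip
Result: bixkq


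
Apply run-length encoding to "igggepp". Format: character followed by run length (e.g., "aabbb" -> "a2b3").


Input: 'igggepp'
Operation: identify consecutive runs
Runs: 'i' -> i1, 'ggg' -> g3, 'e' -> e1, 'pp' -> p2
Encoded: i1g3e1p2


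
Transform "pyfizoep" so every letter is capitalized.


Input string: 'pyfizoep'
Operation: convert each letter to uppercase
Mapping: 'p'->'P', 'y'->'Y', 'f'->'F', 'i'->'I', 'z'->'Z', 'o'->'O', 'e'->'E', 'p'->'P'
Result: PYFIZOEP


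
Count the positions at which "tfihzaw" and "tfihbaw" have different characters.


String 1: 'tfihzaw'
String 2: 'tfihbaw'
Compare each position: pos 0: 't'=='t', pos 1: 'f'=='f', pos 2: 'i'=='i', pos 3: 'h'=='h', pos 4: 'z'!='b', pos 5: 'a'=='a', pos 6: 'w'=='w'
Differing positions: 1
Hamming distance: 1


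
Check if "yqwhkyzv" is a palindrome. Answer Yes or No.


Input string: 'yqwhkyzv'
Reversed: 'vzykhwqy'
Compare pairs: s[0]='y' vs s[7]='v' (mismatch), s[1]='q' vs s[6]='z' (mismatch), s[2]='w' vs s[5]='y' (mismatch), s[3]='h' vs s[4]='k' (mismatch)
Palindrome: No


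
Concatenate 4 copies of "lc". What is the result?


Input string: 'lc'
Operation: repeat 4 times
Concatenation: 'lc' + 'lc' + 'lc' + 'lc'
Result: lclclclc


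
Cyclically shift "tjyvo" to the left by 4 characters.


Input: 'tjyvo', shift = 4
Operation: split at index 4 and swap parts
Front part s[0:4] = 'tjyv'
Back part s[4:] = 'o'
Rotated = back + front = 'o' + 'tjyv'
Result: otjyv


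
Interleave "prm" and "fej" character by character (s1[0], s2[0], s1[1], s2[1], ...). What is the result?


String 1: 'prm'
String 2: 'fej'
Operation: alternate characters
Pairs: 'p'+'f', 'r'+'e', 'm'+'j'
Result: pfremj


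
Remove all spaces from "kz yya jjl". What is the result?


Input string: 'kz yya jjl'
Operation: remove all spaces
Words: 'kz', 'yya', 'jjl'
Join without spaces: kzyyajjl


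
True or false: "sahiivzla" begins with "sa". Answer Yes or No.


Input string: 'sahiivzla'
Prefix to check: 'sa'
First 2 characters of input: 'sa'
Match: True
Result: Yes


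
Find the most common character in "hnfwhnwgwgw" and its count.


Input: 'hnfwhnwgwgw'
Operation: tally each character
Counts: 'f':1, 'g':2, 'h':2, 'n':2, 'w':4
Maximum: 'w' appears 4 times


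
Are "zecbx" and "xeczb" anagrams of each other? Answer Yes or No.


String 1: 'zecbx' -> sorted: 'bcexz'
String 2: 'xeczb' -> sorted: 'bcexz'
Compare sorted forms: 'bcexz' == 'bcexz'
Anagram: Yes


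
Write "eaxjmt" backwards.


Input string: 'eaxjmt'
Operation: reverse character order
Original order: 'e' -> 'a' -> 'x' -> 'j' -> 'm' -> 't'
Reversed order: 't' -> 'm' -> 'j' -> 'x' -> 'a' -> 'e'
Result: tmjxae


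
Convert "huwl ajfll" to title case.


Input string: 'huwl ajfll'
Operation: capitalize first letter of each word
Word transformations: 'huwl'->'Huwl', 'ajfll'->'Ajfll'
Result: Huwl Ajfll


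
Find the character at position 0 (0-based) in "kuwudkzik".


Input string: 'kuwudkzik'
Operation: get character at index 0
Index mapping: s[0]='k'
Result: 'k'


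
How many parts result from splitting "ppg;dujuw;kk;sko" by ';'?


Input string: 'ppg;dujuw;kk;sko'
Delimiter: ';'
Split result: 'ppg', 'dujuw', 'kk', 'sko'
Number of parts: 4


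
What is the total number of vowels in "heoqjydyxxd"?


Input string: 'heoqjydyxxd'
Operation: count vowels (a, e, i, o, u)
Scan: s[0]='h', s[1]='e' (vowel), s[2]='o' (vowel), s[3]='q', s[4]='j', s[5]='y', s[6]='d', s[7]='y', s[8]='x', s[9]='x', s[10]='d'
Vowels found: 2
Result: 2


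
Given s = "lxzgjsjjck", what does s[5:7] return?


Input string: 'lxzgjsjjck'
Operation: slice [5:7]
Extract characters: s[5]='s', s[6]='j'
Result: sj


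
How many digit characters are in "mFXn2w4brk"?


Input string: 'mFXn2w4brk'
Operation: count digit characters (0-9)
Scan: 'm', 'F', 'X', 'n', '2'(digit), 'w', '4'(digit), 'b', 'r', 'k'
Digits found: 2
Result: 2


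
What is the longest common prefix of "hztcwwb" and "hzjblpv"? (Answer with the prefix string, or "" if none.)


String 1: 'hztcwwb'
String 2: 'hzjblpv'
Compare position by position:
pos 0: 'h' vs 'h' match
pos 1: 'z' vs 'z' match
pos 2: 't' vs 'j' differ -> stop
Longest common prefix: "hz" (length 2)


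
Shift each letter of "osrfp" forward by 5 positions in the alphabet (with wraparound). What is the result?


Input: 'osrfp', shift = 5
Operation: for each letter, (position + 5) mod 26
Mapping: 'o'(14+5=19)->'t', 's'(18+5=23)->'x', 'r'(17+5=22)->'w', 'f'(5+5=10)->'k', 'p'(15+5=20)->'u'
Result: txwku


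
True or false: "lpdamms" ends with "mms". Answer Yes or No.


Input string: 'lpdamms'
Suffix to check: 'mms'
Last 3 characters of input: 'mms'
Match: True
Result: Yes


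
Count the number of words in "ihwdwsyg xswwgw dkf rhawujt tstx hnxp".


Input string: 'ihwdwsyg xswwgw dkf rhawujt tstx hnxp'
Operation: split by spaces
Words found: 'ihwdwsyg', 'xswwgw', 'dkf', 'rhawujt', 'tstx', 'hnxp'
Word count: 6


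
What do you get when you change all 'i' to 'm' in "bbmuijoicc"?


Input string: 'bbmuijoicc'
Operation: replace 'i' with 'm'
Positions of 'i': 4, 7
After replacement: bbmumjomcc


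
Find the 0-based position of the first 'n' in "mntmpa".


Input string: 'mntmpa'
Target: 'n'
Scanning left to right: s[0]='m', s[1]='n'
First match at index: 1


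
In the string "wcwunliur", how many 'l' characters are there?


Input string: 'wcwunliur'
Target character: 'l'
Scan each position: s[5]='l'
Matches found at indices: 5
Total: 1


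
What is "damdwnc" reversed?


Input string: 'damdwnc'
Operation: reverse character order
Original order: 'd' -> 'a' -> 'm' -> 'd' -> 'w' -> 'n' -> 'c'
Reversed order: 'c' -> 'n' -> 'w' -> 'd' -> 'm' -> 'a' -> 'd'
Result: cnwdmad


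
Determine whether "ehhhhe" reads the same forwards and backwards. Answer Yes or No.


Input string: 'ehhhhe'
Reversed: 'ehhhhe'
Compare pairs: s[0]='e' vs s[5]='e' (match), s[1]='h' vs s[4]='h' (match), s[2]='h' vs s[3]='h' (match)
Palindrome: Yes


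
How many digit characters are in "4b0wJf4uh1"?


Input string: '4b0wJf4uh1'
Operation: count digit characters (0-9)
Scan: '4'(digit), 'b', '0'(digit), 'w', 'J', 'f', '4'(digit), 'u', 'h', '1'(digit)
Digits found: 4
Result: 4


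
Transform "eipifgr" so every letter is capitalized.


Input string: 'eipifgr'
Operation: convert each letter to uppercase
Mapping: 'e'->'E', 'i'->'I', 'p'->'P', 'i'->'I', 'f'->'F', 'g'->'G', 'r'->'R'
Result: EIPIFGR


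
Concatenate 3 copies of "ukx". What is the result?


Input string: 'ukx'
Operation: repeat 3 times
Concatenation: 'ukx' + 'ukx' + 'ukx'
Result: ukxukxukx


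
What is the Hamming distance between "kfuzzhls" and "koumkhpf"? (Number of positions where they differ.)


String 1: 'kfuzzhls'
String 2: 'koumkhpf'
Compare each position: pos 0: 'k'=='k', pos 1: 'f'!='o', pos 2: 'u'=='u', pos 3: 'z'!='m', pos 4: 'z'!='k', pos 5: 'h'=='h', pos 6: 'l'!='p', pos 7: 's'!='f'
Differing positions: 5
Hamming distance: 5


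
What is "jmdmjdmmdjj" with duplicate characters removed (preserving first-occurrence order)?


Input: 'jmdmjdmmdjj'
Operation: keep first occurrence of each character
Scan: s[0]='j' new -> keep; s[1]='m' new -> keep; s[2]='d' new -> keep; s[3]='m' seen -> skip; s[4]='j' seen -> skip; s[5]='d' seen -> skip; s[6]='m' seen -> skip; s[7]='m' seen -> skip; s[8]='d' seen -> skip; s[9]='j' seen -> skip; s[10]='j' seen -> skip
Result: jmd


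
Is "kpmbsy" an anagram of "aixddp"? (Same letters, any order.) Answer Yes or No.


String 1: 'aixddp' -> sorted: 'addipx'
String 2: 'kpmbsy' -> sorted: 'bkmpsy'
Compare sorted forms: 'addipx' != 'bkmpsy'
Anagram: No


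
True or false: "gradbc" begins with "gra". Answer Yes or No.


Input string: 'gradbc'
Prefix to check: 'gra'
First 3 characters of input: 'gra'
Match: True
Result: Yes


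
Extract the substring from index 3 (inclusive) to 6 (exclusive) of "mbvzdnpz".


Input string: 'mbvzdnpz'
Operation: slice [3:6]
Extract characters: s[3]='z', s[4]='d', s[5]='n'
Result: zdn


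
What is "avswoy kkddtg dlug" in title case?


Input string: 'avswoy kkddtg dlug'
Operation: capitalize first letter of each word
Word transformations: 'avswoy'->'Avswoy', 'kkddtg'->'Kkddtg', 'dlug'->'Dlug'
Result: Avswoy Kkddtg Dlug


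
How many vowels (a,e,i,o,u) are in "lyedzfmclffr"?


Input string: 'lyedzfmclffr'
Operation: count vowels (a, e, i, o, u)
Scan: s[0]='l', s[1]='y', s[2]='e' (vowel), s[3]='d', s[4]='z', s[5]='f', s[6]='m', s[7]='c', s[8]='l', s[9]='f', s[10]='f', s[11]='r'
Vowels found: 1
Result: 1


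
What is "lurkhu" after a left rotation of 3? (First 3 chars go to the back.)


Input: 'lurkhu', shift = 3
Operation: split at index 3 and swap parts
Front part s[0:3] = 'lur'
Back part s[3:] = 'khu'
Rotated = back + front = 'khu' + 'lur'
Result: khulur


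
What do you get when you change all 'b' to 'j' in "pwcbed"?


Input string: 'pwcbed'
Operation: replace 'b' with 'j'
Positions of 'b': 3
After replacement: pwcjed


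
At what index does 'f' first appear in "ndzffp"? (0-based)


Input string: 'ndzffp'
Target: 'f'
Scanning left to right: s[0]='n', s[1]='d', s[2]='z', s[3]='f'
First match at index: 3


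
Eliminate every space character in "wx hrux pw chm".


Input string: 'wx hrux pw chm'
Operation: remove all spaces
Words: 'wx', 'hrux', 'pw', 'chm'
Join without spaces: wxhruxpwchm


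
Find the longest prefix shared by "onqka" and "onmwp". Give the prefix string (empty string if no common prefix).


String 1: 'onqka'
String 2: 'onmwp'
Compare position by position:
pos 0: 'o' vs 'o' match
pos 1: 'n' vs 'n' match
pos 2: 'q' vs 'm' differ -> stop
Longest common prefix: "on" (length 2)


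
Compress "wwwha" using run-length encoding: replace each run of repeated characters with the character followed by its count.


Input: 'wwwha'
Operation: identify consecutive runs
Runs: 'www' -> w3, 'h' -> h1, 'a' -> a1
Encoded: w3h1a1


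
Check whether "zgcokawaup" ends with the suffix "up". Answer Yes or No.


Input string: 'zgcokawaup'
Suffix to check: 'up'
Last 2 characters of input: 'up'
Match: True
Result: Yes


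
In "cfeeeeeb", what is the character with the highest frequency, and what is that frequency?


Input: 'cfeeeeeb'
Operation: tally each character
Counts: 'b':1, 'c':1, 'e':5, 'f':1
Maximum: 'e' appears 5 times


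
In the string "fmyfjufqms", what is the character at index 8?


Input string: 'fmyfjufqms'
Operation: get character at index 8
Index mapping: s[0]='f', s[1]='m', s[2]='y', s[3]='f', s[4]='j', s[5]='u', s[6]='f', s[7]='q', s[8]='m'
Result: 'm'


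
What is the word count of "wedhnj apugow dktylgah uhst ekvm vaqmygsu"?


Input string: 'wedhnj apugow dktylgah uhst ekvm vaqmygsu'
Operation: split by spaces
Words found: 'wedhnj', 'apugow', 'dktylgah', 'uhst', 'ekvm', 'vaqmygsu'
Word count: 6


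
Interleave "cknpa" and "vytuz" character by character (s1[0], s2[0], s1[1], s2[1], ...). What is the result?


String 1: 'cknpa'
String 2: 'vytuz'
Operation: alternate characters
Pairs: 'c'+'v', 'k'+'y', 'n'+'t', 'p'+'u', 'a'+'z'
Result: cvkyntpuaz


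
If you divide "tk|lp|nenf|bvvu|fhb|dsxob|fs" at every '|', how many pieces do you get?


Input string: 'tk|lp|nenf|bvvu|fhb|dsxob|fs'
Delimiter: '|'
Split result: 'tk', 'lp', 'nenf', 'bvvu', 'fhb', 'dsxob', 'fs'
Number of parts: 7


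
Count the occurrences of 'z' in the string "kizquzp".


Input string: 'kizquzp'
Target character: 'z'
Scan each position: s[2]='z', s[5]='z'
Matches found at indices: 2, 5
Total: 2


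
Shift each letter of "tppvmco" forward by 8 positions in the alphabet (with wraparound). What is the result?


Input: 'tppvmco', shift = 8
Operation: for each letter, (position + 8) mod 26
Mapping: 't'(19+8=27, 27 mod 26=1)->'b', 'p'(15+8=23)->'x', 'p'(15+8=23)->'x', 'v'(21+8=29, 29 mod 26=3)->'d', 'm'(12+8=20)->'u', 'c'(2+8=10)->'k', 'o'(14+8=22)->'w'
Result: bxxdukw


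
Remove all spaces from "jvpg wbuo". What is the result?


Input string: 'jvpg wbuo'
Operation: remove all spaces
Words: 'jvpg', 'wbuo'
Join without spaces: jvpgwbuo


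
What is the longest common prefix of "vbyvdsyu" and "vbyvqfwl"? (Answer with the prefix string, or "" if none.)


String 1: 'vbyvdsyu'
String 2: 'vbyvqfwl'
Compare position by position:
pos 0: 'v' vs 'v' match
pos 1: 'b' vs 'b' match
pos 2: 'y' vs 'y' match
pos 3: 'v' vs 'v' match
pos 4: 'd' vs 'q' differ -> stop
Longest common prefix: "vbyv" (length 4)


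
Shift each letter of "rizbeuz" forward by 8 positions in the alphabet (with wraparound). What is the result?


Input: 'rizbeuz', shift = 8
Operation: for each letter, (position + 8) mod 26
Mapping: 'r'(17+8=25)->'z', 'i'(8+8=16)->'q', 'z'(25+8=33, 33 mod 26=7)->'h', 'b'(1+8=9)->'j', 'e'(4+8=12)->'m', 'u'(20+8=28, 28 mod 26=2)->'c', 'z'(25+8=33, 33 mod 26=7)->'h'
Result: zqhjmch


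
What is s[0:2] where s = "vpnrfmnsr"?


Input string: 'vpnrfmnsr'
Operation: slice [0:2]
Extract characters: s[0]='v', s[1]='p'
Result: vp


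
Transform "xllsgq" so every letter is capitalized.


Input string: 'xllsgq'
Operation: convert each letter to uppercase
Mapping: 'x'->'X', 'l'->'L', 'l'->'L', 's'->'S', 'g'->'G', 'q'->'Q'
Result: XLLSGQ


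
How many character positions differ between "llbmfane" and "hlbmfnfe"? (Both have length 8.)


String 1: 'llbmfane'
String 2: 'hlbmfnfe'
Compare each position: pos 0: 'l'!='h', pos 1: 'l'=='l', pos 2: 'b'=='b', pos 3: 'm'=='m', pos 4: 'f'=='f', pos 5: 'a'!='n', pos 6: 'n'!='f', pos 7: 'e'=='e'
Differing positions: 3
Hamming distance: 3


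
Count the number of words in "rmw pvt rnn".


Input string: 'rmw pvt rnn'
Operation: split by spaces
Words found: 'rmw', 'pvt', 'rnn'
Word count: 3


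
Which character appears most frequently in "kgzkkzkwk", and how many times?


Input: 'kgzkkzkwk'
Operation: tally each character
Counts: 'g':1, 'k':5, 'w':1, 'z':2
Maximum: 'k' appears 5 times


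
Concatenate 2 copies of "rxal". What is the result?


Input string: 'rxal'
Operation: repeat 2 times
Concatenation: 'rxal' + 'rxal'
Result: rxalrxal


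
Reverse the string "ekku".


Input string: 'ekku'
Operation: reverse character order
Original order: 'e' -> 'k' -> 'k' -> 'u'
Reversed order: 'u' -> 'k' -> 'k' -> 'e'
Result: ukke


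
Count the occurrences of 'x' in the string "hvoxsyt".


Input string: 'hvoxsyt'
Target character: 'x'
Scan each position: s[3]='x'
Matches found at indices: 3
Total: 1


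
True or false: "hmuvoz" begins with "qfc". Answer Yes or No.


Input string: 'hmuvoz'
Prefix to check: 'qfc'
First 3 characters of input: 'hmu'
Match: False
Result: No


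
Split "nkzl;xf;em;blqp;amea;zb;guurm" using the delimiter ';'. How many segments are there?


Input string: 'nkzl;xf;em;blqp;amea;zb;guurm'
Delimiter: ';'
Split result: 'nkzl', 'xf', 'em', 'blqp', 'amea', 'zb', 'guurm'
Number of parts: 7


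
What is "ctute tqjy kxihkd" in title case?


Input string: 'ctute tqjy kxihkd'
Operation: capitalize first letter of each word
Word transformations: 'ctute'->'Ctute', 'tqjy'->'Tqjy', 'kxihkd'->'Kxihkd'
Result: Ctute Tqjy Kxihkd


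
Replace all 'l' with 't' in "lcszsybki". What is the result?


Input string: 'lcszsybki'
Operation: replace 'l' with 't'
Positions of 'l': 0
After replacement: tcszsybki


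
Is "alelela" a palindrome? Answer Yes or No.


Input string: 'alelela'
Reversed: 'alelela'
Compare pairs: s[0]='a' vs s[6]='a' (match), s[1]='l' vs s[5]='l' (match), s[2]='e' vs s[4]='e' (match)
Palindrome: Yes


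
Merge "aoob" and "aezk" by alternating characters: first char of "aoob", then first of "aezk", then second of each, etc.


String 1: 'aoob'
String 2: 'aezk'
Operation: alternate characters
Pairs: 'a'+'a', 'o'+'e', 'o'+'z', 'b'+'k'
Result: aaoeozbk


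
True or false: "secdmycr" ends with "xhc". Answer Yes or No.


Input string: 'secdmycr'
Suffix to check: 'xhc'
Last 3 characters of input: 'ycr'
Match: False
Result: No


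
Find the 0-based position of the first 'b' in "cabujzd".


Input string: 'cabujzd'
Target: 'b'
Scanning left to right: s[0]='c', s[1]='a', s[2]='b'
First match at index: 2


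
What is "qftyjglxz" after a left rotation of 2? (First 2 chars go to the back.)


Input: 'qftyjglxz', shift = 2
Operation: split at index 2 and swap parts
Front part s[0:2] = 'qf'
Back part s[2:] = 'tyjglxz'
Rotated = back + front = 'tyjglxz' + 'qf'
Result: tyjglxzqf


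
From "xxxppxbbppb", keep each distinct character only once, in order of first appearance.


Input: 'xxxppxbbppb'
Operation: keep first occurrence of each character
Scan: s[0]='x' new -> keep; s[1]='x' seen -> skip; s[2]='x' seen -> skip; s[3]='p' new -> keep; s[4]='p' seen -> skip; s[5]='x' seen -> skip; s[6]='b' new -> keep; s[7]='b' seen -> skip; s[8]='p' seen -> skip; s[9]='p' seen -> skip; s[10]='b' seen -> skip
Result: xpb


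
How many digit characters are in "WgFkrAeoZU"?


Input string: 'WgFkrAeoZU'
Operation: count digit characters (0-9)
Scan: 'W', 'g', 'F', 'k', 'r', 'A', 'e', 'o', 'Z', 'U'
Digits found: 0
Result: 0


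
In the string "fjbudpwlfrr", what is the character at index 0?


Input string: 'fjbudpwlfrr'
Operation: get character at index 0
Index mapping: s[0]='f'
Result: 'f'


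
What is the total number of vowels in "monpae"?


Input string: 'monpae'
Operation: count vowels (a, e, i, o, u)
Scan: s[0]='m', s[1]='o' (vowel), s[2]='n', s[3]='p', s[4]='a' (vowel), s[5]='e' (vowel)
Vowels found: 3
Result: 3


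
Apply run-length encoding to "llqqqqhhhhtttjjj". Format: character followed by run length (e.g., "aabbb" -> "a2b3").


Input: 'llqqqqhhhhtttjjj'
Operation: identify consecutive runs
Runs: 'll' -> l2, 'qqqq' -> q4, 'hhhh' -> h4, 'ttt' -> t3, 'jjj' -> j3
Encoded: l2q4h4t3j3


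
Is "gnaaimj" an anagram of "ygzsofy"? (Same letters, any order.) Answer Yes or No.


String 1: 'ygzsofy' -> sorted: 'fgosyyz'
String 2: 'gnaaimj' -> sorted: 'aagijmn'
Compare sorted forms: 'fgosyyz' != 'aagijmn'
Anagram: No


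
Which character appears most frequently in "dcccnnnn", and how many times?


Input: 'dcccnnnn'
Operation: tally each character
Counts: 'c':3, 'd':1, 'n':4
Maximum: 'n' appears 4 times


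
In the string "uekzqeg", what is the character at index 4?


Input string: 'uekzqeg'
Operation: get character at index 4
Index mapping: s[0]='u', s[1]='e', s[2]='k', s[3]='z', s[4]='q'
Result: 'q'


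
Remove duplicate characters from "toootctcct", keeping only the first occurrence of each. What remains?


Input: 'toootctcct'
Operation: keep first occurrence of each character
Scan: s[0]='t' new -> keep; s[1]='o' new -> keep; s[2]='o' seen -> skip; s[3]='o' seen -> skip; s[4]='t' seen -> skip; s[5]='c' new -> keep; s[6]='t' seen -> skip; s[7]='c' seen -> skip; s[8]='c' seen -> skip; s[9]='t' seen -> skip
Result: toc


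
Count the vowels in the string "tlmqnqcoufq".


Input string: 'tlmqnqcoufq'
Operation: count vowels (a, e, i, o, u)
Scan: s[0]='t', s[1]='l', s[2]='m', s[3]='q', s[4]='n', s[5]='q', s[6]='c', s[7]='o' (vowel), s[8]='u' (vowel), s[9]='f', s[10]='q'
Vowels found: 2
Result: 2


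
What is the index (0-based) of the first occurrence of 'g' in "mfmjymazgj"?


Input string: 'mfmjymazgj'
Target: 'g'
Scanning left to right: s[0]='m', s[1]='f', s[2]='m', s[3]='j', s[4]='y', s[5]='m', s[6]='a', s[7]='z', s[8]='g'
First match at index: 8


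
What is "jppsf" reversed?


Input string: 'jppsf'
Operation: reverse character order
Original order: 'j' -> 'p' -> 'p' -> 's' -> 'f'
Reversed order: 'f' -> 's' -> 'p' -> 'p' -> 'j'
Result: fsppj


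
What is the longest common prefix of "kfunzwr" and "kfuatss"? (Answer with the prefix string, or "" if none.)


String 1: 'kfunzwr'
String 2: 'kfuatss'
Compare position by position:
pos 0: 'k' vs 'k' match
pos 1: 'f' vs 'f' match
pos 2: 'u' vs 'u' match
pos 3: 'n' vs 'a' differ -> stop
Longest common prefix: "kfu" (length 3)


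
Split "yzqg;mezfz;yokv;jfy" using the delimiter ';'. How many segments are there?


Input string: 'yzqg;mezfz;yokv;jfy'
Delimiter: ';'
Split result: 'yzqg', 'mezfz', 'yokv', 'jfy'
Number of parts: 4


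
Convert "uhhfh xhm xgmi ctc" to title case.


Input string: 'uhhfh xhm xgmi ctc'
Operation: capitalize first letter of each word
Word transformations: 'uhhfh'->'Uhhfh', 'xhm'->'Xhm', 'xgmi'->'Xgmi', 'ctc'->'Ctc'
Result: Uhhfh Xhm Xgmi Ctc


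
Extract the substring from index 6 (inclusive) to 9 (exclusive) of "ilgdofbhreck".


Input string: 'ilgdofbhreck'
Operation: slice [6:9]
Extract characters: s[6]='b', s[7]='h', s[8]='r'
Result: bhr


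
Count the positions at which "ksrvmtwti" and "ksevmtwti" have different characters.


String 1: 'ksrvmtwti'
String 2: 'ksevmtwti'
Compare each position: pos 0: 'k'=='k', pos 1: 's'=='s', pos 2: 'r'!='e', pos 3: 'v'=='v', pos 4: 'm'=='m', pos 5: 't'=='t', pos 6: 'w'=='w', pos 7: 't'=='t', pos 8: 'i'=='i'
Differing positions: 1
Hamming distance: 1


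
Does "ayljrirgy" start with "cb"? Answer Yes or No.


Input string: 'ayljrirgy'
Prefix to check: 'cb'
First 2 characters of input: 'ay'
Match: False
Result: No


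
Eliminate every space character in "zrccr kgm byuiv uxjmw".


Input string: 'zrccr kgm byuiv uxjmw'
Operation: remove all spaces
Words: 'zrccr', 'kgm', 'byuiv', 'uxjmw'
Join without spaces: zrccrkgmbyuivuxjmw


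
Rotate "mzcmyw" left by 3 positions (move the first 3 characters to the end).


Input: 'mzcmyw', shift = 3
Operation: split at index 3 and swap parts
Front part s[0:3] = 'mzc'
Back part s[3:] = 'myw'
Rotated = back + front = 'myw' + 'mzc'
Result: mywmzc


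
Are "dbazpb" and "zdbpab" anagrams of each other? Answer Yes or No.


String 1: 'dbazpb' -> sorted: 'abbdpz'
String 2: 'zdbpab' -> sorted: 'abbdpz'
Compare sorted forms: 'abbdpz' == 'abbdpz'
Anagram: Yes


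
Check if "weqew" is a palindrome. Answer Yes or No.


Input string: 'weqew'
Reversed: 'weqew'
Compare pairs: s[0]='w' vs s[4]='w' (match), s[1]='e' vs s[3]='e' (match)
Palindrome: Yes


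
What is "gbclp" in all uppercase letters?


Input string: 'gbclp'
Operation: convert each letter to uppercase
Mapping: 'g'->'G', 'b'->'B', 'c'->'C', 'l'->'L', 'p'->'P'
Result: GBCLP


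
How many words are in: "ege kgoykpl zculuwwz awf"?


Input string: 'ege kgoykpl zculuwwz awf'
Operation: split by spaces
Words found: 'ege', 'kgoykpl', 'zculuwwz', 'awf'
Word count: 4


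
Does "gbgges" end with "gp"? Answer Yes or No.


Input string: 'gbgges'
Suffix to check: 'gp'
Last 2 characters of input: 'es'
Match: False
Result: No


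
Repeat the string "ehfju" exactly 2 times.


Input string: 'ehfju'
Operation: repeat 2 times
Concatenation: 'ehfju' + 'ehfju'
Result: ehfjuehfju


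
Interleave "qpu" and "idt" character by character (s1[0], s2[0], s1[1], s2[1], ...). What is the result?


String 1: 'qpu'
String 2: 'idt'
Operation: alternate characters
Pairs: 'q'+'i', 'p'+'d', 'u'+'t'
Result: qipdut


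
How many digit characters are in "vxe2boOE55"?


Input string: 'vxe2boOE55'
Operation: count digit characters (0-9)
Scan: 'v', 'x', 'e', '2'(digit), 'b', 'o', 'O', 'E', '5'(digit), '5'(digit)
Digits found: 3
Result: 3


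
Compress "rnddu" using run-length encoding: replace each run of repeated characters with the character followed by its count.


Input: 'rnddu'
Operation: identify consecutive runs
Runs: 'r' -> r1, 'n' -> n1, 'dd' -> d2, 'u' -> u1
Encoded: r1n1d2u1


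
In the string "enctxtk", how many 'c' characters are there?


Input string: 'enctxtk'
Target character: 'c'
Scan each position: s[2]='c'
Matches found at indices: 2
Total: 1


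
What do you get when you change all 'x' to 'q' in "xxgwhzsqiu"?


Input string: 'xxgwhzsqiu'
Operation: replace 'x' with 'q'
Positions of 'x': 0, 1
After replacement: qqgwhzsqiu


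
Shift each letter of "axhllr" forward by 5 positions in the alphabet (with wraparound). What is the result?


Input: 'axhllr', shift = 5
Operation: for each letter, (position + 5) mod 26
Mapping: 'a'(0+5=5)->'f', 'x'(23+5=28, 28 mod 26=2)->'c', 'h'(7+5=12)->'m', 'l'(11+5=16)->'q', 'l'(11+5=16)->'q', 'r'(17+5=22)->'w'
Result: fcmqqw


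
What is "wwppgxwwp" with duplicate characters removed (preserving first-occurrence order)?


Input: 'wwppgxwwp'
Operation: keep first occurrence of each character
Scan: s[0]='w' new -> keep; s[1]='w' seen -> skip; s[2]='p' new -> keep; s[3]='p' seen -> skip; s[4]='g' new -> keep; s[5]='x' new -> keep; s[6]='w' seen -> skip; s[7]='w' seen -> skip; s[8]='p' seen -> skip
Result: wpgx


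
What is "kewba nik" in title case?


Input string: 'kewba nik'
Operation: capitalize first letter of each word
Word transformations: 'kewba'->'Kewba', 'nik'->'Nik'
Result: Kewba Nik


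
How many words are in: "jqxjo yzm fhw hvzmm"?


Input string: 'jqxjo yzm fhw hvzmm'
Operation: split by spaces
Words found: 'jqxjo', 'yzm', 'fhw', 'hvzmm'
Word count: 4


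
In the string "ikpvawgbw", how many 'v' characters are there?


Input string: 'ikpvawgbw'
Target character: 'v'
Scan each position: s[3]='v'
Matches found at indices: 3
Total: 1


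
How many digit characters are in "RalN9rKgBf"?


Input string: 'RalN9rKgBf'
Operation: count digit characters (0-9)
Scan: 'R', 'a', 'l', 'N', '9'(digit), 'r', 'K', 'g', 'B', 'f'
Digits found: 1
Result: 1


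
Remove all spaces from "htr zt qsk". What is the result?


Input string: 'htr zt qsk'
Operation: remove all spaces
Words: 'htr', 'zt', 'qsk'
Join without spaces: htrztqsk


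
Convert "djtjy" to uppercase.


Input string: 'djtjy'
Operation: convert each letter to uppercase
Mapping: 'd'->'D', 'j'->'J', 't'->'T', 'j'->'J', 'y'->'Y'
Result: DJTJY


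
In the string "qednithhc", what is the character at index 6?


Input string: 'qednithhc'
Operation: get character at index 6
Index mapping: s[0]='q', s[1]='e', s[2]='d', s[3]='n', s[4]='i', s[5]='t', s[6]='h'
Result: 'h'


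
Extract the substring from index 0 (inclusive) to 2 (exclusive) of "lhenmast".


Input string: 'lhenmast'
Operation: slice [0:2]
Extract characters: s[0]='l', s[1]='h'
Result: lh


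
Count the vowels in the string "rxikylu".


Input string: 'rxikylu'
Operation: count vowels (a, e, i, o, u)
Scan: s[0]='r', s[1]='x', s[2]='i' (vowel), s[3]='k', s[4]='y', s[5]='l', s[6]='u' (vowel)
Vowels found: 2
Result: 2


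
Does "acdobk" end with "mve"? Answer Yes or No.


Input string: 'acdobk'
Suffix to check: 'mve'
Last 3 characters of input: 'obk'
Match: False
Result: No


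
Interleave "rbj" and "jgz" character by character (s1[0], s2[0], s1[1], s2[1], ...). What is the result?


String 1: 'rbj'
String 2: 'jgz'
Operation: alternate characters
Pairs: 'r'+'j', 'b'+'g', 'j'+'z'
Result: rjbgjz


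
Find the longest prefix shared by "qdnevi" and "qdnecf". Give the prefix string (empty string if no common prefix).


String 1: 'qdnevi'
String 2: 'qdnecf'
Compare position by position:
pos 0: 'q' vs 'q' match
pos 1: 'd' vs 'd' match
pos 2: 'n' vs 'n' match
pos 3: 'e' vs 'e' match
pos 4: 'v' vs 'c' differ -> stop
Longest common prefix: "qdne" (length 4)


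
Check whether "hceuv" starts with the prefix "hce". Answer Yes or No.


Input string: 'hceuv'
Prefix to check: 'hce'
First 3 characters of input: 'hce'
Match: True
Result: Yes


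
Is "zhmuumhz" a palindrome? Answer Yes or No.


Input string: 'zhmuumhz'
Reversed: 'zhmuumhz'
Compare pairs: s[0]='z' vs s[7]='z' (match), s[1]='h' vs s[6]='h' (match), s[2]='m' vs s[5]='m' (match), s[3]='u' vs s[4]='u' (match)
Palindrome: Yes


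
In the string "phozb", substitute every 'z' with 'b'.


Input string: 'phozb'
Operation: replace 'z' with 'b'
Positions of 'z': 3
After replacement: phobb


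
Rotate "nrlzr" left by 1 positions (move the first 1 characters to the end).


Input: 'nrlzr', shift = 1
Operation: split at index 1 and swap parts
Front part s[0:1] = 'n'
Back part s[1:] = 'rlzr'
Rotated = back + front = 'rlzr' + 'n'
Result: rlzrn


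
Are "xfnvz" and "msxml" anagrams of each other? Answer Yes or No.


String 1: 'xfnvz' -> sorted: 'fnvxz'
String 2: 'msxml' -> sorted: 'lmmsx'
Compare sorted forms: 'fnvxz' != 'lmmsx'
Anagram: No


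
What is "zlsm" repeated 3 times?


Input string: 'zlsm'
Operation: repeat 3 times
Concatenation: 'zlsm' + 'zlsm' + 'zlsm'
Result: zlsmzlsmzlsm


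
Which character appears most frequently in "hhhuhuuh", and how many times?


Input: 'hhhuhuuh'
Operation: tally each character
Counts: 'h':5, 'u':3
Maximum: 'h' appears 5 times


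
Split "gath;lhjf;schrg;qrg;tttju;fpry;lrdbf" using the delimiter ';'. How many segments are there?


Input string: 'gath;lhjf;schrg;qrg;tttju;fpry;lrdbf'
Delimiter: ';'
Split result: 'gath', 'lhjf', 'schrg', 'qrg', 'tttju', 'fpry', 'lrdbf'
Number of parts: 7


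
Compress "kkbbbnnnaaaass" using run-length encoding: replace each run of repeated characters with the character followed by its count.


Input: 'kkbbbnnnaaaass'
Operation: identify consecutive runs
Runs: 'kk' -> k2, 'bbb' -> b3, 'nnn' -> n3, 'aaaa' -> a4, 'ss' -> s2
Encoded: k2b3n3a4s2


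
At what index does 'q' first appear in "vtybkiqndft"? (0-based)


Input string: 'vtybkiqndft'
Target: 'q'
Scanning left to right: s[0]='v', s[1]='t', s[2]='y', s[3]='b', s[4]='k', s[5]='i', s[6]='q'
First match at index: 6


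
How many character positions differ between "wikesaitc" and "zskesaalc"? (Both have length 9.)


String 1: 'wikesaitc'
String 2: 'zskesaalc'
Compare each position: pos 0: 'w'!='z', pos 1: 'i'!='s', pos 2: 'k'=='k', pos 3: 'e'=='e', pos 4: 's'=='s', pos 5: 'a'=='a', pos 6: 'i'!='a', pos 7: 't'!='l', pos 8: 'c'=='c'
Differing positions: 4
Hamming distance: 4


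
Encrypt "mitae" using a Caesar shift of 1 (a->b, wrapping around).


Input: 'mitae', shift = 1
Operation: for each letter, (position + 1) mod 26
Mapping: 'm'(12+1=13)->'n', 'i'(8+1=9)->'j', 't'(19+1=20)->'u', 'a'(0+1=1)->'b', 'e'(4+1=5)->'f'
Result: njubf


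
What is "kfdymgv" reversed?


Input string: 'kfdymgv'
Operation: reverse character order
Original order: 'k' -> 'f' -> 'd' -> 'y' -> 'm' -> 'g' -> 'v'
Reversed order: 'v' -> 'g' -> 'm' -> 'y' -> 'd' -> 'f' -> 'k'
Result: vgmydfk


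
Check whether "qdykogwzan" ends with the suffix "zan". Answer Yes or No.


Input string: 'qdykogwzan'
Suffix to check: 'zan'
Last 3 characters of input: 'zan'
Match: True
Result: Yes


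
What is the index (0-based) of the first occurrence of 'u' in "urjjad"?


Input string: 'urjjad'
Target: 'u'
Scanning left to right: s[0]='u'
First match at index: 0


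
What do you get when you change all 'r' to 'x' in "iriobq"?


Input string: 'iriobq'
Operation: replace 'r' with 'x'
Positions of 'r': 1
After replacement: ixiobq


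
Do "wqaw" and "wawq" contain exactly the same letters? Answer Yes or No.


String 1: 'wqaw' -> sorted: 'aqww'
String 2: 'wawq' -> sorted: 'aqww'
Compare sorted forms: 'aqww' == 'aqww'
Anagram: Yes


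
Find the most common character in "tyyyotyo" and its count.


Input: 'tyyyotyo'
Operation: tally each character
Counts: 'o':2, 't':2, 'y':4
Maximum: 'y' appears 4 times


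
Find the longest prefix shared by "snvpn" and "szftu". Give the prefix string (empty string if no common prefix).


String 1: 'snvpn'
String 2: 'szftu'
Compare position by position:
pos 0: 's' vs 's' match
pos 1: 'n' vs 'z' differ -> stop
Longest common prefix: "s" (length 1)


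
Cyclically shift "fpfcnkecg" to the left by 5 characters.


Input: 'fpfcnkecg', shift = 5
Operation: split at index 5 and swap parts
Front part s[0:5] = 'fpfcn'
Back part s[5:] = 'kecg'
Rotated = back + front = 'kecg' + 'fpfcn'
Result: kecgfpfcn


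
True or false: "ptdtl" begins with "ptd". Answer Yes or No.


Input string: 'ptdtl'
Prefix to check: 'ptd'
First 3 characters of input: 'ptd'
Match: True
Result: Yes


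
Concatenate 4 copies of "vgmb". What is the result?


Input string: 'vgmb'
Operation: repeat 4 times
Concatenation: 'vgmb' + 'vgmb' + 'vgmb' + 'vgmb'
Result: vgmbvgmbvgmbvgmb


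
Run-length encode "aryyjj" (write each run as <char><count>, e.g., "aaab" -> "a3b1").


Input: 'aryyjj'
Operation: identify consecutive runs
Runs: 'a' -> a1, 'r' -> r1, 'yy' -> y2, 'jj' -> j2
Encoded: a1r1y2j2


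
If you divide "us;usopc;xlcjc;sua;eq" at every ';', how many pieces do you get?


Input string: 'us;usopc;xlcjc;sua;eq'
Delimiter: ';'
Split result: 'us', 'usopc', 'xlcjc', 'sua', 'eq'
Number of parts: 5


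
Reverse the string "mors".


Input string: 'mors'
Operation: reverse character order
Original order: 'm' -> 'o' -> 'r' -> 's'
Reversed order: 's' -> 'r' -> 'o' -> 'm'
Result: srom


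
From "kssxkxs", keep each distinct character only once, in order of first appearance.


Input: 'kssxkxs'
Operation: keep first occurrence of each character
Scan: s[0]='k' new -> keep; s[1]='s' new -> keep; s[2]='s' seen -> skip; s[3]='x' new -> keep; s[4]='k' seen -> skip; s[5]='x' seen -> skip; s[6]='s' seen -> skip
Result: ksx


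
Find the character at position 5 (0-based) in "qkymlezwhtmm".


Input string: 'qkymlezwhtmm'
Operation: get character at index 5
Index mapping: s[0]='q', s[1]='k', s[2]='y', s[3]='m', s[4]='l', s[5]='e'
Result: 'e'


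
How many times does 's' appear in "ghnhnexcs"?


Input string: 'ghnhnexcs'
Target character: 's'
Scan each position: s[8]='s'
Matches found at indices: 8
Total: 1


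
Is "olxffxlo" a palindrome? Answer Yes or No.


Input string: 'olxffxlo'
Reversed: 'olxffxlo'
Compare pairs: s[0]='o' vs s[7]='o' (match), s[1]='l' vs s[6]='l' (match), s[2]='x' vs s[5]='x' (match), s[3]='f' vs s[4]='f' (match)
Palindrome: Yes


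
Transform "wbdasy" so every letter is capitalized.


Input string: 'wbdasy'
Operation: convert each letter to uppercase
Mapping: 'w'->'W', 'b'->'B', 'd'->'D', 'a'->'A', 's'->'S', 'y'->'Y'
Result: WBDASY


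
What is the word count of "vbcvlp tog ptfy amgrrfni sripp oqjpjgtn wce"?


Input string: 'vbcvlp tog ptfy amgrrfni sripp oqjpjgtn wce'
Operation: split by spaces
Words found: 'vbcvlp', 'tog', 'ptfy', 'amgrrfni', 'sripp', 'oqjpjgtn', 'wce'
Word count: 7


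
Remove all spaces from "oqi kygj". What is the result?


Input string: 'oqi kygj'
Operation: remove all spaces
Words: 'oqi', 'kygj'
Join without spaces: oqikygj


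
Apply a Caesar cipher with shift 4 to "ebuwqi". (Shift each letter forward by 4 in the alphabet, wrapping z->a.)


Input: 'ebuwqi', shift = 4
Operation: for each letter, (position + 4) mod 26
Mapping: 'e'(4+4=8)->'i', 'b'(1+4=5)->'f', 'u'(20+4=24)->'y', 'w'(22+4=26, 26 mod 26=0)->'a', 'q'(16+4=20)->'u', 'i'(8+4=12)->'m'
Result: ifyaum


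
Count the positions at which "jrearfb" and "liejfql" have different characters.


String 1: 'jrearfb'
String 2: 'liejfql'
Compare each position: pos 0: 'j'!='l', pos 1: 'r'!='i', pos 2: 'e'=='e', pos 3: 'a'!='j', pos 4: 'r'!='f', pos 5: 'f'!='q', pos 6: 'b'!='l'
Differing positions: 6
Hamming distance: 6


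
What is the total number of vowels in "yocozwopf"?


Input string: 'yocozwopf'
Operation: count vowels (a, e, i, o, u)
Scan: s[0]='y', s[1]='o' (vowel), s[2]='c', s[3]='o' (vowel), s[4]='z', s[5]='w', s[6]='o' (vowel), s[7]='p', s[8]='f'
Vowels found: 3
Result: 3


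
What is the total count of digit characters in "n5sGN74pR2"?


Input string: 'n5sGN74pR2'
Operation: count digit characters (0-9)
Scan: 'n', '5'(digit), 's', 'G', 'N', '7'(digit), '4'(digit), 'p', 'R', '2'(digit)
Digits found: 4
Result: 4


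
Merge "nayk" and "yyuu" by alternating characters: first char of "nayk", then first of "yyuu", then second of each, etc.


String 1: 'nayk'
String 2: 'yyuu'
Operation: alternate characters
Pairs: 'n'+'y', 'a'+'y', 'y'+'u', 'k'+'u'
Result: nyayyuku


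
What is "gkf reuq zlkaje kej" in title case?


Input string: 'gkf reuq zlkaje kej'
Operation: capitalize first letter of each word
Word transformations: 'gkf'->'Gkf', 'reuq'->'Reuq', 'zlkaje'->'Zlkaje', 'kej'->'Kej'
Result: Gkf Reuq Zlkaje Kej


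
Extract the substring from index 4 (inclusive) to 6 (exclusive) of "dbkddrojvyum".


Input string: 'dbkddrojvyum'
Operation: slice [4:6]
Extract characters: s[4]='d', s[5]='r'
Result: dr


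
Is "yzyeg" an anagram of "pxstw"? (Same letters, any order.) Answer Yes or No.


String 1: 'pxstw' -> sorted: 'pstwx'
String 2: 'yzyeg' -> sorted: 'egyyz'
Compare sorted forms: 'pstwx' != 'egyyz'
Anagram: No


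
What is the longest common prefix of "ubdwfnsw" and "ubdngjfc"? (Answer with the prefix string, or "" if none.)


String 1: 'ubdwfnsw'
String 2: 'ubdngjfc'
Compare position by position:
pos 0: 'u' vs 'u' match
pos 1: 'b' vs 'b' match
pos 2: 'd' vs 'd' match
pos 3: 'w' vs 'n' differ -> stop
Longest common prefix: "ubd" (length 3)


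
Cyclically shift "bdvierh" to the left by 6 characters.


Input: 'bdvierh', shift = 6
Operation: split at index 6 and swap parts
Front part s[0:6] = 'bdvier'
Back part s[6:] = 'h'
Rotated = back + front = 'h' + 'bdvier'
Result: hbdvier


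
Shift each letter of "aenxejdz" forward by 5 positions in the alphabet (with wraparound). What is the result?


Input: 'aenxejdz', shift = 5
Operation: for each letter, (position + 5) mod 26
Mapping: 'a'(0+5=5)->'f', 'e'(4+5=9)->'j', 'n'(13+5=18)->'s', 'x'(23+5=28, 28 mod 26=2)->'c', 'e'(4+5=9)->'j', 'j'(9+5=14)->'o', 'd'(3+5=8)->'i', 'z'(25+5=30, 30 mod 26=4)->'e'
Result: fjscjoie


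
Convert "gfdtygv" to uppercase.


Input string: 'gfdtygv'
Operation: convert each letter to uppercase
Mapping: 'g'->'G', 'f'->'F', 'd'->'D', 't'->'T', 'y'->'Y', 'g'->'G', 'v'->'V'
Result: GFDTYGV


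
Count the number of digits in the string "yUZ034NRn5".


Input string: 'yUZ034NRn5'
Operation: count digit characters (0-9)
Scan: 'y', 'U', 'Z', '0'(digit), '3'(digit), '4'(digit), 'N', 'R', 'n', '5'(digit)
Digits found: 4
Result: 4


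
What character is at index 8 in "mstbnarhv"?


Input string: 'mstbnarhv'
Operation: get character at index 8
Index mapping: s[0]='m', s[1]='s', s[2]='t', s[3]='b', s[4]='n', s[5]='a', s[6]='r', s[7]='h', s[8]='v'
Result: 'v'


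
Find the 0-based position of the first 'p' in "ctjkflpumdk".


Input string: 'ctjkflpumdk'
Target: 'p'
Scanning left to right: s[0]='c', s[1]='t', s[2]='j', s[3]='k', s[4]='f', s[5]='l', s[6]='p'
First match at index: 6


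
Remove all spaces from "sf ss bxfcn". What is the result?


Input string: 'sf ss bxfcn'
Operation: remove all spaces
Words: 'sf', 'ss', 'bxfcn'
Join without spaces: sfssbxfcn


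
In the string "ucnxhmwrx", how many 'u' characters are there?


Input string: 'ucnxhmwrx'
Target character: 'u'
Scan each position: s[0]='u'
Matches found at indices: 0
Total: 1


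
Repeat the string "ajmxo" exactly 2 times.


Input string: 'ajmxo'
Operation: repeat 2 times
Concatenation: 'ajmxo' + 'ajmxo'
Result: ajmxoajmxo


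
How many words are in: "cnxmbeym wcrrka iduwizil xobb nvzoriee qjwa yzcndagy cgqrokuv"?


Input string: 'cnxmbeym wcrrka iduwizil xobb nvzoriee qjwa yzcndagy cgqrokuv'
Operation: split by spaces
Words found: 'cnxmbeym', 'wcrrka', 'iduwizil', 'xobb', 'nvzoriee', 'qjwa', 'yzcndagy', 'cgqrokuv'
Word count: 8


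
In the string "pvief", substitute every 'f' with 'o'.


Input string: 'pvief'
Operation: replace 'f' with 'o'
Positions of 'f': 4
After replacement: pvieo
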